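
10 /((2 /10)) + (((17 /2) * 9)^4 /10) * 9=4931839529 /160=30823997.06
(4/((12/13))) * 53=689/3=229.67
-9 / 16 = -0.56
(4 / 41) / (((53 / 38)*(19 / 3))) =24 / 2173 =0.01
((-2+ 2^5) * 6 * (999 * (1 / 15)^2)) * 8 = 31968 / 5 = 6393.60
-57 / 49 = -1.16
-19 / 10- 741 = -7429 / 10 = -742.90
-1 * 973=-973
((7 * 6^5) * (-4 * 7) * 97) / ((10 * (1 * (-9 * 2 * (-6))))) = -684432 / 5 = -136886.40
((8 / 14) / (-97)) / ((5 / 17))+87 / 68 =290741 / 230860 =1.26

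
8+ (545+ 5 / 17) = 9406 / 17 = 553.29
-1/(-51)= 1/51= 0.02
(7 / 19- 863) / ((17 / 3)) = -49170 / 323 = -152.23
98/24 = 4.08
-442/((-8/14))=1547/2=773.50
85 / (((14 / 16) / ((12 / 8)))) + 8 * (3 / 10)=5184 / 35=148.11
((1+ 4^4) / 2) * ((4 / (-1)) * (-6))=3084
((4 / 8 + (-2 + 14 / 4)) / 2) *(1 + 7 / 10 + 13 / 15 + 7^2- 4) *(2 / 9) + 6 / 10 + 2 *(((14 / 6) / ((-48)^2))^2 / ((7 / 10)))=11.17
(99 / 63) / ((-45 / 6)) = -22 / 105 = -0.21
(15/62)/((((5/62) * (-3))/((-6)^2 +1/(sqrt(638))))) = -36 - sqrt(638)/638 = -36.04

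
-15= -15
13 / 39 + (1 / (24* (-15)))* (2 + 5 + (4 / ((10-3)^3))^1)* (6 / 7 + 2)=0.28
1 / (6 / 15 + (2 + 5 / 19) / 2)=190 / 291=0.65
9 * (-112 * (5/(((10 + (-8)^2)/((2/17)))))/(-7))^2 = 57600/395641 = 0.15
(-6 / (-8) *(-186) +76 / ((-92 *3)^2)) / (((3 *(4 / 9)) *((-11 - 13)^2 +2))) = -2656619 / 14676576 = -0.18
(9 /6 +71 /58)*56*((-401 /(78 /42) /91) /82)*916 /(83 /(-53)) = 43062658576 /16678103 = 2581.99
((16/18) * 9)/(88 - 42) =4/23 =0.17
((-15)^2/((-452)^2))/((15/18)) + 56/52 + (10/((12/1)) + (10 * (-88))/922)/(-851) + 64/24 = 1951096510369/520979592536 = 3.75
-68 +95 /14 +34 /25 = -59.85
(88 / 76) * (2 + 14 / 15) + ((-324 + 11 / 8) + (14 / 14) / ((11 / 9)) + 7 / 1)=-7810171 / 25080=-311.41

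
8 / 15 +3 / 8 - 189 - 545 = -87971 / 120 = -733.09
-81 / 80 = -1.01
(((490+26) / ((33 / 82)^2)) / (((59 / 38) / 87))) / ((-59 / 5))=-6372469280 / 421201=-15129.28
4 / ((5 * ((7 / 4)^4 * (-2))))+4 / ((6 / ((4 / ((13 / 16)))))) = 1516672 / 468195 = 3.24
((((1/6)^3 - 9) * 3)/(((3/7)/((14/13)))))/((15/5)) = -95207/4212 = -22.60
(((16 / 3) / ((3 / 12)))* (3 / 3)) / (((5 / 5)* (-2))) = -32 / 3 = -10.67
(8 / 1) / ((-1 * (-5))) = 8 / 5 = 1.60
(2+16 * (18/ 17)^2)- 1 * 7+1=4028/ 289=13.94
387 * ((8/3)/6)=172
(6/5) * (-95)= -114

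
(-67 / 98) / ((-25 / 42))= 201 / 175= 1.15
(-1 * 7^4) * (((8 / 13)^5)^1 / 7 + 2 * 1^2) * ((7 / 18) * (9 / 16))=-6279659435 / 5940688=-1057.06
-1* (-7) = 7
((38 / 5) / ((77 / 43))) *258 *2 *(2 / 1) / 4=421572 / 385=1094.99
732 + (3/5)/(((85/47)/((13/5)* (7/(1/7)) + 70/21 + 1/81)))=44487244/57375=775.38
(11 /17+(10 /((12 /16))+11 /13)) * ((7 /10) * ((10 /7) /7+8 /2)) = 202498 /4641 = 43.63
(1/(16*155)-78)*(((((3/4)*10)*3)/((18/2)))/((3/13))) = -2514707/2976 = -845.00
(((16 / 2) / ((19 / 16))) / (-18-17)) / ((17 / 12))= -1536 / 11305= -0.14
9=9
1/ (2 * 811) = 1/ 1622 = 0.00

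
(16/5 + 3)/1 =31/5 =6.20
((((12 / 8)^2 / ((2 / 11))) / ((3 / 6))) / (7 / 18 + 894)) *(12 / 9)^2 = 792 / 16099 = 0.05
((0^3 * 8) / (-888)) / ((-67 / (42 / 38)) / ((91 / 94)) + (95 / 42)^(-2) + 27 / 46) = 0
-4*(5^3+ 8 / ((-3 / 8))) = -1244 / 3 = -414.67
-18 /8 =-2.25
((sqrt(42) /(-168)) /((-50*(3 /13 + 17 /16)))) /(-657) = -13*sqrt(42) /92784825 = -0.00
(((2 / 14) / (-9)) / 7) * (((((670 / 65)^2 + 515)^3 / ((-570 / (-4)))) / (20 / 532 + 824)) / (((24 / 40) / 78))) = -171455903779892 / 284848192447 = -601.92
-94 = -94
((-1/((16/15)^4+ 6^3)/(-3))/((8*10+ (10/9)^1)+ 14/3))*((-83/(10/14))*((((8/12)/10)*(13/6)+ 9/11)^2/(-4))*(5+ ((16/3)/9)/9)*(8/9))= 3247805335495/1498214656357056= 0.00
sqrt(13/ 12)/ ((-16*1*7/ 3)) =-sqrt(39)/ 224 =-0.03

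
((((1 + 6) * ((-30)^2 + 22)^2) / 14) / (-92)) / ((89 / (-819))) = 174054699 / 4094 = 42514.58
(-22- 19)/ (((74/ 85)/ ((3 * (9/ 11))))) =-94095/ 814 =-115.60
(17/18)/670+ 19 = 229157/12060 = 19.00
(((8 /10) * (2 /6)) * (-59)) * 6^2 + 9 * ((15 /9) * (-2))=-2982 /5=-596.40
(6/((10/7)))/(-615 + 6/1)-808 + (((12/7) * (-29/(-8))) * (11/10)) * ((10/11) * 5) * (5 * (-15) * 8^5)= -77507380127/1015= -76361950.86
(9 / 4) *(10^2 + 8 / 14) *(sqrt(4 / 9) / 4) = 264 / 7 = 37.71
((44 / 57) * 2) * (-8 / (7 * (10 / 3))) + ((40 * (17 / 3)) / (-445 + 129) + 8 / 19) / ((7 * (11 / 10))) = -984364 / 1733655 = -0.57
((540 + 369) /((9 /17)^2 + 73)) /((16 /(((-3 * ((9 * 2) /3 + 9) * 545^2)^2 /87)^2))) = 3269191547889442085018617.00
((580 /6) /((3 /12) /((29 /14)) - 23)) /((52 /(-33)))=46255 /17251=2.68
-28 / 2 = -14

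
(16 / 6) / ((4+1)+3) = 1 / 3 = 0.33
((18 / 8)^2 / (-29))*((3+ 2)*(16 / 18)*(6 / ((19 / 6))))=-1.47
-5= -5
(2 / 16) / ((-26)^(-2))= 169 / 2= 84.50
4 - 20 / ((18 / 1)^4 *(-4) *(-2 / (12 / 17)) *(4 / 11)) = 4758857 / 1189728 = 4.00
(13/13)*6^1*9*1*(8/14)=216/7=30.86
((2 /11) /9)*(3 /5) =2 /165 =0.01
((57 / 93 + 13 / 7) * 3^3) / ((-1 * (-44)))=3618 / 2387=1.52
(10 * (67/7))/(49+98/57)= 38190/20237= 1.89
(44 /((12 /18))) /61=66 /61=1.08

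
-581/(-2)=581/2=290.50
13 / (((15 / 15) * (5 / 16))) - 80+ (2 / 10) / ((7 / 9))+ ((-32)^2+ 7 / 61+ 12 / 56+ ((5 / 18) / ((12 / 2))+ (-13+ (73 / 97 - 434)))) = 2415489233 / 4473252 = 539.99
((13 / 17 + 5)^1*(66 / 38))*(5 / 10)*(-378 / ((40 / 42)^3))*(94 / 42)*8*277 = -1754640060327 / 161500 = -10864644.34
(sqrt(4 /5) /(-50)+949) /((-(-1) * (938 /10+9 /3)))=4745 /484-sqrt(5) /12100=9.80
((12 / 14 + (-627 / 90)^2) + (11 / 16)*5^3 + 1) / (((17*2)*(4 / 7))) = 3435493 / 489600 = 7.02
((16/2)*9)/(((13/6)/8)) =3456/13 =265.85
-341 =-341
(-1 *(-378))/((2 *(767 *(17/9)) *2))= 1701/26078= 0.07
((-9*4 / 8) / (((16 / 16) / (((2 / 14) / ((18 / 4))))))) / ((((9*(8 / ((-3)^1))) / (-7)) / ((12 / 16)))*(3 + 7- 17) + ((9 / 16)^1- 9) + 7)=16 / 3745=0.00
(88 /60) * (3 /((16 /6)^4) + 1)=47729 /30720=1.55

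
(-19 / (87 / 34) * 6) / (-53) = 1292 / 1537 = 0.84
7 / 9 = 0.78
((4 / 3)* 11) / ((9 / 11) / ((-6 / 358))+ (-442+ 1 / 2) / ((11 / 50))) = -121 / 16959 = -0.01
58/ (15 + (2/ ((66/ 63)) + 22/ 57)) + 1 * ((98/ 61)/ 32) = 9006143/ 2645936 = 3.40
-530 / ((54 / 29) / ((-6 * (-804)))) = -4119160 / 3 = -1373053.33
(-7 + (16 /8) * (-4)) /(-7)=15 /7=2.14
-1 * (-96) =96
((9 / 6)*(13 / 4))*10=195 / 4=48.75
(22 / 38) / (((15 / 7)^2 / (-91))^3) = -975225620369 / 216421875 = -4506.13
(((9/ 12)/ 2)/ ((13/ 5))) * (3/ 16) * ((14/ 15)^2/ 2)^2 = 2401/ 468000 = 0.01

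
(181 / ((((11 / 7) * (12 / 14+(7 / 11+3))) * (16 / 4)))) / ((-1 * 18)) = -0.36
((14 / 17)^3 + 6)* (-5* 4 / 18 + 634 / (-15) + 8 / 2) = -57097384 / 221085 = -258.26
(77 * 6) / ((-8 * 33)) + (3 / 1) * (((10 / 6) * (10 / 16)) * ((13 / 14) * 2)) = 227 / 56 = 4.05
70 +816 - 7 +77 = 956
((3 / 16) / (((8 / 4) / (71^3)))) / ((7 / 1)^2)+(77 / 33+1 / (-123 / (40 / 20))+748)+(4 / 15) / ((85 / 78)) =39216946677 / 27322400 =1435.34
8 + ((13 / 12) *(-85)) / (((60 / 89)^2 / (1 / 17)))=-3.92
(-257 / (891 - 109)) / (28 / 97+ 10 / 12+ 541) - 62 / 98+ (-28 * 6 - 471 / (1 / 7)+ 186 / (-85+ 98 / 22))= -9286850718185884 / 2677913685055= -3467.94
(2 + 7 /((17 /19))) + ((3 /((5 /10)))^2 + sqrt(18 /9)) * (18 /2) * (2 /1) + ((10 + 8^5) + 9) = 18 * sqrt(2) + 568562 /17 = 33470.28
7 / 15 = 0.47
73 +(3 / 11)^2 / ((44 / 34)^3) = 94098001 / 1288408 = 73.03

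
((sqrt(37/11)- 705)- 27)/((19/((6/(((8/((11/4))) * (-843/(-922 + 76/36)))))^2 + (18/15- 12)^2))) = -303890336321821/64811188800 + 4981808792161 * sqrt(407)/8555076921600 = -4677.11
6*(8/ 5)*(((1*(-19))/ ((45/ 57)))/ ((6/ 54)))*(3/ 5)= -155952/ 125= -1247.62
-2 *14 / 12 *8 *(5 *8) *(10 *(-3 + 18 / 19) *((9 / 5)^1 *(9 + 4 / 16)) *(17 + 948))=4678783200 / 19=246251747.37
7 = 7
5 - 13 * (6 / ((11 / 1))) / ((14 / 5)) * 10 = -1565 / 77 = -20.32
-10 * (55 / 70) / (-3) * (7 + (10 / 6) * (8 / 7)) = 10285 / 441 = 23.32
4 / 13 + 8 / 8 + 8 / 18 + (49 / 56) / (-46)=74621 / 43056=1.73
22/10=2.20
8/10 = 4/5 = 0.80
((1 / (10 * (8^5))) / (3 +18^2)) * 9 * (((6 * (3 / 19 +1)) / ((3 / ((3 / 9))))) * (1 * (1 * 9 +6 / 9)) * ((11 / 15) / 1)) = 3509 / 7634534400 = 0.00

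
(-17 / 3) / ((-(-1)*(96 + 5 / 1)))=-17 / 303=-0.06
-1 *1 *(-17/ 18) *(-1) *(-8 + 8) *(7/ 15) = 0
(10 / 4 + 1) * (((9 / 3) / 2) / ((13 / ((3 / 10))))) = 63 / 520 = 0.12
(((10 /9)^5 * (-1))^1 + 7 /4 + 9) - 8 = 249539 /236196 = 1.06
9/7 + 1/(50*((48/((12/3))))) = 5407/4200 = 1.29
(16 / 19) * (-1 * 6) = -96 / 19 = -5.05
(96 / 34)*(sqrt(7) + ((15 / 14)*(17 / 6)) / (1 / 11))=48*sqrt(7) / 17 + 660 / 7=101.76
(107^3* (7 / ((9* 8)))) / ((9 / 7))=60027107 / 648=92634.42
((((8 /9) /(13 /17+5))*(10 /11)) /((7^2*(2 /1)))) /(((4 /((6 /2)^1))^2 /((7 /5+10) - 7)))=17 /4802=0.00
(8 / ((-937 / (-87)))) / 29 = 24 / 937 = 0.03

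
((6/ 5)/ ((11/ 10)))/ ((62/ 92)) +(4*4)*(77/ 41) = 442744/ 13981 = 31.67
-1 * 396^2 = -156816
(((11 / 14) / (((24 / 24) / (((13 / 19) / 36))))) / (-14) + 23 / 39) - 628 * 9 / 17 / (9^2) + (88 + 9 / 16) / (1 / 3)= 3883828985 / 14814072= 262.17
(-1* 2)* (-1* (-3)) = -6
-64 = -64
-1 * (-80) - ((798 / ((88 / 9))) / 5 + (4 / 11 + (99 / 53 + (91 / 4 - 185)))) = 652073 / 2915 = 223.70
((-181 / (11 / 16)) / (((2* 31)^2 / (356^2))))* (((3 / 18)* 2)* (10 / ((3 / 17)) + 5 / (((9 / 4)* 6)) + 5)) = -153692747200 / 856251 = -179494.97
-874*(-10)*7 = 61180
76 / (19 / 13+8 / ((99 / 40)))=97812 / 6041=16.19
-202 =-202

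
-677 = -677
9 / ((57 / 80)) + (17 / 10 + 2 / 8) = 5541 / 380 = 14.58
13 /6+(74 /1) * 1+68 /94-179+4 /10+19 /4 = -273427 /2820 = -96.96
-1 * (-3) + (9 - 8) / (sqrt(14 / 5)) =sqrt(70) / 14 + 3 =3.60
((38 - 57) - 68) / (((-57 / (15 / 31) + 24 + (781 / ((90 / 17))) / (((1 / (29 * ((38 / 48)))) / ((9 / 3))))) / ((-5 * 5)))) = 1566000 / 7248091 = 0.22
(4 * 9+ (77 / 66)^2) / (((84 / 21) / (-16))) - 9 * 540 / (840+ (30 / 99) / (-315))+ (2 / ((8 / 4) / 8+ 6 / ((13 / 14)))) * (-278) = -238.07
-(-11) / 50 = 0.22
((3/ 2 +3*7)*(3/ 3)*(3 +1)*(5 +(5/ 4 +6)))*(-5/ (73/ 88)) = -485100/ 73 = -6645.21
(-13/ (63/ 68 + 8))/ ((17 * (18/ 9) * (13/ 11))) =-22/ 607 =-0.04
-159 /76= -2.09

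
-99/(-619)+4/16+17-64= -115357/2476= -46.59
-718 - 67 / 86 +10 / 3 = -184585 / 258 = -715.45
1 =1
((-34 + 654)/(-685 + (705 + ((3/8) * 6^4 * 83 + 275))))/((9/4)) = 2480/365697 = 0.01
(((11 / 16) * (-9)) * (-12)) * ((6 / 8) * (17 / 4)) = 15147 / 64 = 236.67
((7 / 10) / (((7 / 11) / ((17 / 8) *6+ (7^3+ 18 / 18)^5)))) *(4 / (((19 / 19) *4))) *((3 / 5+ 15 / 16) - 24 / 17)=36244407095621307 / 54400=666257483375.39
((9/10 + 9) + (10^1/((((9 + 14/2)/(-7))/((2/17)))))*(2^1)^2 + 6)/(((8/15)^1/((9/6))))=21177/544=38.93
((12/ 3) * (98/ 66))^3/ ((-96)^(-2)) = 7710244864/ 3993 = 1930940.36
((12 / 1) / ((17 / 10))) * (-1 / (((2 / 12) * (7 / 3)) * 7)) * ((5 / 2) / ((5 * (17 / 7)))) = -1080 / 2023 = -0.53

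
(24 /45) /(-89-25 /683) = -1366 /228045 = -0.01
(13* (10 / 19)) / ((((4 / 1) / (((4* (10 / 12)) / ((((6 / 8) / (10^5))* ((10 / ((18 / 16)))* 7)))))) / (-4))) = -6500000 / 133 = -48872.18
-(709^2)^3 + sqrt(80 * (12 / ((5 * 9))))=-127021550911887241 + 8 * sqrt(3) / 3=-127021550911887236.38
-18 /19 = -0.95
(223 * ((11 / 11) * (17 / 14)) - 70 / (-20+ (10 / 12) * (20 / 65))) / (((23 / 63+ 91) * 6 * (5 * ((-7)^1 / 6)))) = -380223 / 4432120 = -0.09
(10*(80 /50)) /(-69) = -16 /69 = -0.23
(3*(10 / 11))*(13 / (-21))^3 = -21970 / 33957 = -0.65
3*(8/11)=2.18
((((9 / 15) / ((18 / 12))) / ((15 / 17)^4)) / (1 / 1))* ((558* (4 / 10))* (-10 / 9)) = -41426416 / 253125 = -163.66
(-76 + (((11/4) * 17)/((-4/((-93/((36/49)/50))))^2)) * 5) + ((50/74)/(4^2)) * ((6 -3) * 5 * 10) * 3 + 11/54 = 149668398841177/255744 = 585227410.38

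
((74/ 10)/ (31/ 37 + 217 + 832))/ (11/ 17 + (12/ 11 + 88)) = 256003/ 3259205820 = 0.00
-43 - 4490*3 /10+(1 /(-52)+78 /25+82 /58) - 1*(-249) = -42845501 /37700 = -1136.49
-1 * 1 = -1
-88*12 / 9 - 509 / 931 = -329239 / 2793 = -117.88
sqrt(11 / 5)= sqrt(55) / 5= 1.48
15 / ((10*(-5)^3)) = -3 / 250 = -0.01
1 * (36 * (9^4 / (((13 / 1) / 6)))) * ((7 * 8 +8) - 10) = 76527504 / 13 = 5886731.08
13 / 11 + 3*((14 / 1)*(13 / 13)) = 475 / 11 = 43.18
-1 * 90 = -90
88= 88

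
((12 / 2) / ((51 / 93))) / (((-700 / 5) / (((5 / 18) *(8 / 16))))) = -0.01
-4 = -4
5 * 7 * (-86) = -3010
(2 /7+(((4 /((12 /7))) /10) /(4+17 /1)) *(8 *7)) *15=286 /21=13.62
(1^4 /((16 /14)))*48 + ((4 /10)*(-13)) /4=407 /10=40.70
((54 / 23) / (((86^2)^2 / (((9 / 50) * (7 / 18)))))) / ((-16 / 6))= -567 / 503247507200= -0.00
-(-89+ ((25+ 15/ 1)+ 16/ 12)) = 143/ 3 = 47.67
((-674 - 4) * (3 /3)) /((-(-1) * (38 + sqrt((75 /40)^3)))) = -13191168 /735953 + 162720 * sqrt(30) /735953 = -16.71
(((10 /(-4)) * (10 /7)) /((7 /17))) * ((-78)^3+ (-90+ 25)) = 201712225 /49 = 4116576.02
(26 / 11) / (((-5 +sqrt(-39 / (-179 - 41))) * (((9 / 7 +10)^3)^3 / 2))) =-209838756400 / 654509565661078640059 - 4196775128 * sqrt(2145) / 7199605222271865040649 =-0.00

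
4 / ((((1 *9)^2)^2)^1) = 4 / 6561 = 0.00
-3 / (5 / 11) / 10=-33 / 50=-0.66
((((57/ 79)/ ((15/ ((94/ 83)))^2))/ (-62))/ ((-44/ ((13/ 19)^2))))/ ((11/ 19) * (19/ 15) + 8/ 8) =28717/ 70521452980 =0.00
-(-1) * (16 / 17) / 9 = 16 / 153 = 0.10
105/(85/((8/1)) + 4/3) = 360/41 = 8.78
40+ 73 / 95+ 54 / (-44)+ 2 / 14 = 580577 / 14630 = 39.68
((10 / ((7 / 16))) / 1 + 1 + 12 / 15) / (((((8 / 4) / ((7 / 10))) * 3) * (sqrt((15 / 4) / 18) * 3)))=2.10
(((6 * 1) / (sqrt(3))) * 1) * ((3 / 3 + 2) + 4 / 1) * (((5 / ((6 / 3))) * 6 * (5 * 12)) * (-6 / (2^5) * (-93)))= 439425 * sqrt(3) / 2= 380553.21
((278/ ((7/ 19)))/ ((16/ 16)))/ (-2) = -2641/ 7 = -377.29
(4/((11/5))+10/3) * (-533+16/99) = -8967670/3267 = -2744.93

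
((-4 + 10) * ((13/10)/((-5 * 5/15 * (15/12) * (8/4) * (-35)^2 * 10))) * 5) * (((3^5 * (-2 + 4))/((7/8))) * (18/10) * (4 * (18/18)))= -16376256/5359375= -3.06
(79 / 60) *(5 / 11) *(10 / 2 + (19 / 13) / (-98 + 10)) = 2.98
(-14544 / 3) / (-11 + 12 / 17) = 82416 / 175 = 470.95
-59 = -59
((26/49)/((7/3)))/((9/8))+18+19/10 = 206851/10290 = 20.10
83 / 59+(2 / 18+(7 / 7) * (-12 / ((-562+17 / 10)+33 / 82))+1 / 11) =1092947123 / 670424139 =1.63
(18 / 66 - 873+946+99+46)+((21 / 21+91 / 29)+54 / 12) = 144769 / 638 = 226.91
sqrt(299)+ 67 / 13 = 22.45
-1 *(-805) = 805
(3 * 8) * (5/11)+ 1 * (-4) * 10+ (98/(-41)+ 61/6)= -21.31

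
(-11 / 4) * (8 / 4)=-11 / 2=-5.50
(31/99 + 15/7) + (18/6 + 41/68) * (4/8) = 401257/94248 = 4.26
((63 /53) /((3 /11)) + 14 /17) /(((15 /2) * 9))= 9338 /121635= 0.08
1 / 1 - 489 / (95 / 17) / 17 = -394 / 95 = -4.15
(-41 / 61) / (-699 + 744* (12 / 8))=-41 / 25437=-0.00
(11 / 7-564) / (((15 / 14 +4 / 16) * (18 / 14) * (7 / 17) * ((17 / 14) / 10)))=-2204720 / 333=-6620.78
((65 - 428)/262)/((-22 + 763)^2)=-121/47953074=-0.00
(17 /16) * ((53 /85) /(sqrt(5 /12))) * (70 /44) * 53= 19663 * sqrt(15) /880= 86.54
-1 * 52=-52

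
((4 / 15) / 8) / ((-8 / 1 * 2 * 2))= -1 / 960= -0.00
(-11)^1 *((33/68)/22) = -33/136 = -0.24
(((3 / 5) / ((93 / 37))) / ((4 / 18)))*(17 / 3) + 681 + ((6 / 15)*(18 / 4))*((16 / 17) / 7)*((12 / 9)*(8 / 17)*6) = 431464323 / 627130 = 688.00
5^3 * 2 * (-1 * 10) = -2500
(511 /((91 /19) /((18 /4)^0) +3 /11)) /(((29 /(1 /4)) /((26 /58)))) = 1388387 /3559112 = 0.39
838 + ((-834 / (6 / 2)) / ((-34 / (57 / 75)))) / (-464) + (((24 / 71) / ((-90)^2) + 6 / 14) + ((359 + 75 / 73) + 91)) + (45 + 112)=279415911075869 / 193174556400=1446.44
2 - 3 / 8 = 13 / 8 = 1.62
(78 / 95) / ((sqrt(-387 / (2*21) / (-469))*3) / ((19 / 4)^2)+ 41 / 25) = 27697259310 / 55316355391- 2394000*sqrt(17286) / 55316355391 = 0.50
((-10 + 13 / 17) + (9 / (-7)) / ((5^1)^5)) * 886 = -8182.84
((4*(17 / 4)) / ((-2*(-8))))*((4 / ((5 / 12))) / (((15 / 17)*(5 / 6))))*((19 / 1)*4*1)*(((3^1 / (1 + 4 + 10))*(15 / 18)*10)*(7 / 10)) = 153748 / 125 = 1229.98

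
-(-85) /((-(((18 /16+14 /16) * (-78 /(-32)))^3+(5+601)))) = -43520 /369591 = -0.12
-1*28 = -28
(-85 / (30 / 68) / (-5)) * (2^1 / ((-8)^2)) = 289 / 240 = 1.20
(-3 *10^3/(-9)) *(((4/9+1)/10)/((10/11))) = 1430/27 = 52.96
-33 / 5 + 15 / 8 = -189 / 40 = -4.72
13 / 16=0.81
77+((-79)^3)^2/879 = 276550083.28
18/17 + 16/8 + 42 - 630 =-9944/17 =-584.94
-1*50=-50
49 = 49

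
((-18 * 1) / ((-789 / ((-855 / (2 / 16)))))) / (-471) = 13680 / 41291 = 0.33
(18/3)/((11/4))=24/11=2.18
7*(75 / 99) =175 / 33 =5.30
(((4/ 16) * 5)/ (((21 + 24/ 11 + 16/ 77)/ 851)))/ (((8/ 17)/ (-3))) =-16709385/ 57632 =-289.93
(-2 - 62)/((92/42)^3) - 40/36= -788462/109503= -7.20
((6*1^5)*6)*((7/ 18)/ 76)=7/ 38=0.18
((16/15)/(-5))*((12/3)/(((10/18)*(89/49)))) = -9408/11125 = -0.85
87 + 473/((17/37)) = 1116.47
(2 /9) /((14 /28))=4 /9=0.44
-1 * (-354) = 354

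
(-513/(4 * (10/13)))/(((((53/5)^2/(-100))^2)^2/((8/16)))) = -52.30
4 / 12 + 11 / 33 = 2 / 3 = 0.67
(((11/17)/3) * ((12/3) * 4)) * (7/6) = 616/153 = 4.03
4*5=20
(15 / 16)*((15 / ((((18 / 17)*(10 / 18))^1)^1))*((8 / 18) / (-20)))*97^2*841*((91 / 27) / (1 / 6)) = -12241363043 / 144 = -85009465.58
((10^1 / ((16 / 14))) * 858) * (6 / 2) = 45045 / 2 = 22522.50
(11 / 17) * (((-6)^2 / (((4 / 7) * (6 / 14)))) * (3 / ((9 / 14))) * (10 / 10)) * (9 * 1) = 67914 / 17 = 3994.94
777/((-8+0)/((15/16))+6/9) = -11655/118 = -98.77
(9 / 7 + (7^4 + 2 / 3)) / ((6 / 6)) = 50462 / 21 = 2402.95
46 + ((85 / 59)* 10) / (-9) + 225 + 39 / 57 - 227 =43.08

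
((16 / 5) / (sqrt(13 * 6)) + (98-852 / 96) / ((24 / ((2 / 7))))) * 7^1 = 56 * sqrt(78) / 195 + 713 / 96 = 9.96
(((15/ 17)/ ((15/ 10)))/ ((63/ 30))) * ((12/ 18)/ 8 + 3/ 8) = 275/ 2142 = 0.13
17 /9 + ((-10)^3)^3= -8999999983 /9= -999999998.11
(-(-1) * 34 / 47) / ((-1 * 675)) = -34 / 31725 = -0.00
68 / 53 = 1.28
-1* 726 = -726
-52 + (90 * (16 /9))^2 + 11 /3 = 76655 /3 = 25551.67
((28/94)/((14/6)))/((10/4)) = 12/235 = 0.05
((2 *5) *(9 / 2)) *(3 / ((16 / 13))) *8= 877.50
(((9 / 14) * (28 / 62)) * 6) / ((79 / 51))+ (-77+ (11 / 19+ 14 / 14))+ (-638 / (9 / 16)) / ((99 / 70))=-876.27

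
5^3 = 125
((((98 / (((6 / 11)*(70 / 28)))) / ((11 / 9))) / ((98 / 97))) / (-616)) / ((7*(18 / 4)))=-97 / 32340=-0.00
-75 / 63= -25 / 21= -1.19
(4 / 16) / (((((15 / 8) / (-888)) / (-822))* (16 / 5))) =30414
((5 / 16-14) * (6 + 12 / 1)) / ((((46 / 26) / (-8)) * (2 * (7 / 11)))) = 281853 / 322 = 875.32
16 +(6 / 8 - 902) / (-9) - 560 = -15979 / 36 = -443.86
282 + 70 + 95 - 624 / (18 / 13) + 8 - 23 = -56 / 3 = -18.67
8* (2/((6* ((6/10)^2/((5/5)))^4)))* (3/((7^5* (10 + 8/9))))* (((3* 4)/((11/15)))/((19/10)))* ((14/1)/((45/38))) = 250000000/943427331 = 0.26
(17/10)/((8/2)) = 17/40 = 0.42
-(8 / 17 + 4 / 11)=-156 / 187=-0.83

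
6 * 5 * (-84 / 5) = -504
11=11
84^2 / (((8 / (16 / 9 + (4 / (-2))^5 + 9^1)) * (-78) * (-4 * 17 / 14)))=-65513 / 1326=-49.41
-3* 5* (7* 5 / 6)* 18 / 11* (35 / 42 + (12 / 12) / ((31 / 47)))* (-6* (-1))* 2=-1376550 / 341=-4036.80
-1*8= -8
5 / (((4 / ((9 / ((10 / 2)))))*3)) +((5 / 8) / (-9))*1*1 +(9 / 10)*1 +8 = 3449 / 360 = 9.58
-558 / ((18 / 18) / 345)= -192510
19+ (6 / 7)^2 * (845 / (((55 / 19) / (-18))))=-2070487 / 539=-3841.35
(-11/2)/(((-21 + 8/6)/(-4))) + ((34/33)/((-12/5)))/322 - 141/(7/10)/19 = -837739829/71470476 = -11.72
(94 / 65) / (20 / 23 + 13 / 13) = 2162 / 2795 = 0.77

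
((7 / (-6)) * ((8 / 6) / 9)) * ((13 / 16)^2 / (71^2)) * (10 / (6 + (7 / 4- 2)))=-5915 / 150262128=-0.00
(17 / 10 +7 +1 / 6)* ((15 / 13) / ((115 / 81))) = 10773 / 1495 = 7.21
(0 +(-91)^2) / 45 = 184.02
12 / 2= 6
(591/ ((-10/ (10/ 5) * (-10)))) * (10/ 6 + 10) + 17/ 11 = 15339/ 110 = 139.45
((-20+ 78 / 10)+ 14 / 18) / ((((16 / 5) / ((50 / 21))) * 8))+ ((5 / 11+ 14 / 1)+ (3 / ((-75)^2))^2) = 348030085517 / 25987500000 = 13.39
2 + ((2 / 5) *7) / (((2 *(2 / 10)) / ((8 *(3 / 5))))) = 178 / 5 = 35.60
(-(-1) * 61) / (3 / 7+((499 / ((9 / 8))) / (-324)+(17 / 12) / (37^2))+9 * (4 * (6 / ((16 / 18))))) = 1704585708 / 6764148397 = 0.25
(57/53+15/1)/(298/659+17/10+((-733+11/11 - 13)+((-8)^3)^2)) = 5614680/91299580429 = 0.00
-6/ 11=-0.55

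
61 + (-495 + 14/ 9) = -3892/ 9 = -432.44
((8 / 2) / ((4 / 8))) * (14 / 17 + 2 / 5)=832 / 85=9.79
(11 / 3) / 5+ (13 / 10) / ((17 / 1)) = 413 / 510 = 0.81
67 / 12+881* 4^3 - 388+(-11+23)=672163 / 12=56013.58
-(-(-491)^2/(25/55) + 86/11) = 29170371/55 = 530370.38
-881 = -881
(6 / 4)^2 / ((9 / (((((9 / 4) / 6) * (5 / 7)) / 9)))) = 5 / 672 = 0.01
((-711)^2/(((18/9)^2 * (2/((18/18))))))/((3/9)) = 1516563/8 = 189570.38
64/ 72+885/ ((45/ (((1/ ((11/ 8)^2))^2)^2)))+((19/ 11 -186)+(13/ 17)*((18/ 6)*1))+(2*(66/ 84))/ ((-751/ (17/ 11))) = -30957455610231851/ 172413349524801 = -179.55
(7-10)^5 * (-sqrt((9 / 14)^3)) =6561 * sqrt(14) / 196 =125.25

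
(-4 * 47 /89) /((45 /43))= -8084 /4005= -2.02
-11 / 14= -0.79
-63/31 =-2.03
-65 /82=-0.79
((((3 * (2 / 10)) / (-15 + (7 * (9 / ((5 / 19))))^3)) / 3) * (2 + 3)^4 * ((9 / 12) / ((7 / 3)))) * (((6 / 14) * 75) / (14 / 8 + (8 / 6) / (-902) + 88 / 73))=0.00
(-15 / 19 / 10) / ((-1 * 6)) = 1 / 76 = 0.01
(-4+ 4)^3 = 0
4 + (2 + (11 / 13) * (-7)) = 1 / 13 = 0.08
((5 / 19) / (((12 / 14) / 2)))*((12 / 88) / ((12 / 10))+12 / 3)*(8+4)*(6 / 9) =12670 / 627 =20.21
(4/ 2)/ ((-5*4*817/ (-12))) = 0.00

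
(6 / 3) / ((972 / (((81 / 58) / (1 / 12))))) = 1 / 29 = 0.03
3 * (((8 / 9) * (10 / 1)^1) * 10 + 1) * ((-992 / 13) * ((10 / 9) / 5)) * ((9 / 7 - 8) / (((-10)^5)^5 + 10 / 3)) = -37718816 / 12284999999999999999999995905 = -0.00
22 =22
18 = 18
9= 9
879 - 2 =877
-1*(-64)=64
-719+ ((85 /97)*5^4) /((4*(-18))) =-5074621 /6984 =-726.61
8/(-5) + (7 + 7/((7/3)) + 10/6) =151/15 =10.07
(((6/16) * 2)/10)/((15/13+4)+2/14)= 273/19280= 0.01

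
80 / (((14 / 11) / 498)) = 219120 / 7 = 31302.86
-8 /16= -1 /2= -0.50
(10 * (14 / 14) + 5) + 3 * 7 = 36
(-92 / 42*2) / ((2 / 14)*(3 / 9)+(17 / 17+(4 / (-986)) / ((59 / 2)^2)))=-78942118 / 18877379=-4.18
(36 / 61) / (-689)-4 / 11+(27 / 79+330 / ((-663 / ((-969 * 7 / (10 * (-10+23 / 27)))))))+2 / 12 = -104726173811 / 2848809678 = -36.76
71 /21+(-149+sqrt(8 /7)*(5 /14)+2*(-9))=-3436 /21+5*sqrt(14) /49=-163.24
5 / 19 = 0.26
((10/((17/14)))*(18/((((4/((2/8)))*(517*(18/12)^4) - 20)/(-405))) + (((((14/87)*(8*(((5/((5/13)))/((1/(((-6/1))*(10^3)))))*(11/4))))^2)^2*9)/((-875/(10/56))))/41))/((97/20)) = -885255873179598176847917810652000/2001541513176553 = -442287040939085969.84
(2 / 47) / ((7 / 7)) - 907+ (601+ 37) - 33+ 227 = -74.96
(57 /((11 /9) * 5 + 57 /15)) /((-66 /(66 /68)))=-2565 /30328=-0.08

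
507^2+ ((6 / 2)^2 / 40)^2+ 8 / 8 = 411280081 / 1600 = 257050.05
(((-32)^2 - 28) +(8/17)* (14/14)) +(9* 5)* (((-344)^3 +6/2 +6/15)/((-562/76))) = 1183374128182/4777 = 247723284.11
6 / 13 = 0.46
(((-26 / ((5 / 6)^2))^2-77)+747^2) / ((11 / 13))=4544586748 / 6875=661030.80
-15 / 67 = -0.22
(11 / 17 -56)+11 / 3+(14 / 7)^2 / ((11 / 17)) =-25528 / 561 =-45.50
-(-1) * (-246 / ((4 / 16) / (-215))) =211560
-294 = -294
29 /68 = 0.43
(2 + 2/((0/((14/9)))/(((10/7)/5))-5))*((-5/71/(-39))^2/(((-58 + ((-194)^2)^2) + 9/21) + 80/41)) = 11480/3116984989842165429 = 0.00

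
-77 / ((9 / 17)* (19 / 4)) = -5236 / 171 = -30.62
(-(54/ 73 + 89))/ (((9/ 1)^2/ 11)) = -72061/ 5913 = -12.19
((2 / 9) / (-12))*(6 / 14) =-1 / 126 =-0.01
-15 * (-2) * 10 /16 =75 /4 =18.75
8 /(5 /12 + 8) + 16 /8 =298 /101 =2.95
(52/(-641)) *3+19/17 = 0.87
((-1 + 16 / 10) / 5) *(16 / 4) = 12 / 25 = 0.48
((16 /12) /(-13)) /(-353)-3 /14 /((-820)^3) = 30876649301 /106269565584000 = 0.00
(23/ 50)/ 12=23/ 600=0.04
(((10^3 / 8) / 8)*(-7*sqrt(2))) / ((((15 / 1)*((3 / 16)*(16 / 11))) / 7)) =-13475*sqrt(2) / 72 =-264.67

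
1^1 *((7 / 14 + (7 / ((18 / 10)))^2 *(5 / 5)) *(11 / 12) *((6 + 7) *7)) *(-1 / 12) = -2533531 / 23328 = -108.60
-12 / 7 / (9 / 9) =-12 / 7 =-1.71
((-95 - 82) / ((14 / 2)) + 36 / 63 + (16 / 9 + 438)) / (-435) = -26149 / 27405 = -0.95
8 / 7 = 1.14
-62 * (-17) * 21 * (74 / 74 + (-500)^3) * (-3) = 8300249933598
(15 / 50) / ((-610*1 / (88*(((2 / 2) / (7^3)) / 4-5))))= 226347 / 1046150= 0.22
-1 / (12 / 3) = -1 / 4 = -0.25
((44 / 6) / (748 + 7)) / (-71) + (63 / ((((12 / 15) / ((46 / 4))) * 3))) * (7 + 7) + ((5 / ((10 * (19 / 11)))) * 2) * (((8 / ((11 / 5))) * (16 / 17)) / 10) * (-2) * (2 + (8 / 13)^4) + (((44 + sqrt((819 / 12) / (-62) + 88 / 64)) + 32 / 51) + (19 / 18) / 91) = 4270.56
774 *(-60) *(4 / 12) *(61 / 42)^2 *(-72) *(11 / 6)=211203960 / 49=4310284.90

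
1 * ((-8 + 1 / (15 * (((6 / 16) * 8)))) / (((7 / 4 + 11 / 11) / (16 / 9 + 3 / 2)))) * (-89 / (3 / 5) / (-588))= -1885109 / 785862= -2.40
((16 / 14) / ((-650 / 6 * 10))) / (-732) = 1 / 693875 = 0.00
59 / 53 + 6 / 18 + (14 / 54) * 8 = 5038 / 1431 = 3.52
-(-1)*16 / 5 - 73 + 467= 1986 / 5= 397.20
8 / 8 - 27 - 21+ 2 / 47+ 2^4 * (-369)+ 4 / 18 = -2517161 / 423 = -5950.74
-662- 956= -1618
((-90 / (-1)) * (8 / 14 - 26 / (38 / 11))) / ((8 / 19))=-41625 / 28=-1486.61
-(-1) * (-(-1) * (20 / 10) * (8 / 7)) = 16 / 7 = 2.29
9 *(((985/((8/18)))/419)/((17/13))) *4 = 1037205/7123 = 145.61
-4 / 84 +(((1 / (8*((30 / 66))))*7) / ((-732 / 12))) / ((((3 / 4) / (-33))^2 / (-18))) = 7043347 / 6405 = 1099.66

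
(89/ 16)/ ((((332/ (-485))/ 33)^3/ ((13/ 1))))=-4743516268544625/ 585509888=-8101513.51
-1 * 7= -7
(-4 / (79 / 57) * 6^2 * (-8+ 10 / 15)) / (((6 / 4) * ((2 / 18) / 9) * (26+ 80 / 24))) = 110808 / 79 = 1402.63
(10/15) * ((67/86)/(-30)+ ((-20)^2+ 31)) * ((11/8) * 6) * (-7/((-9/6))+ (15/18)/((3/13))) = 1822425407/92880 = 19621.29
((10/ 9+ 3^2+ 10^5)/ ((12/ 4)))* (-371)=-333933761/ 27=-12367917.07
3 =3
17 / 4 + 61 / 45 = 1009 / 180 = 5.61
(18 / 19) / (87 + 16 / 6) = 54 / 5111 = 0.01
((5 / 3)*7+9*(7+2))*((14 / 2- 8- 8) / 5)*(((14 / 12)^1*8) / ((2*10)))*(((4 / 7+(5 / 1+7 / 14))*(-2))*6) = 28356 / 5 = 5671.20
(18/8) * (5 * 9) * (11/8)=139.22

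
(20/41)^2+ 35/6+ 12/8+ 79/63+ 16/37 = 36275425/3918411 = 9.26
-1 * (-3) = 3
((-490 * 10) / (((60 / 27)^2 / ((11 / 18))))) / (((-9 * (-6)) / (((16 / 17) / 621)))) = -539 / 31671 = -0.02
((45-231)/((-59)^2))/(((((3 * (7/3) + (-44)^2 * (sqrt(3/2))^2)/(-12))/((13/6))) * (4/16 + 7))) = 19344/293862539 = 0.00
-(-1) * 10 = 10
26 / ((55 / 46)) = 1196 / 55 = 21.75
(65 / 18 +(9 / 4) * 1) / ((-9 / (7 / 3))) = -1477 / 972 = -1.52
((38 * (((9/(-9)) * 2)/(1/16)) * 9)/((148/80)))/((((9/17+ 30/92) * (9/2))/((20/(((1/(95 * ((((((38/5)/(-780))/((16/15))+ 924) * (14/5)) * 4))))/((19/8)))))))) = -23091204474101120/321789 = -71758837232.16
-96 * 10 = -960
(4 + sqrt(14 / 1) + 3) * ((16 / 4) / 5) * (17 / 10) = 34 * sqrt(14) / 25 + 238 / 25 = 14.61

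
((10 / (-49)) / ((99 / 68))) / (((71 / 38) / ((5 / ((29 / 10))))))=-1292000 / 9988209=-0.13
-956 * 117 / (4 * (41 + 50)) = -307.29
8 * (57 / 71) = 456 / 71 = 6.42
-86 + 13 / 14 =-1191 / 14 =-85.07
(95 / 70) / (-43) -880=-880.03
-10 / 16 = -0.62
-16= -16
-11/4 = -2.75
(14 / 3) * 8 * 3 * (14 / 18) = 784 / 9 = 87.11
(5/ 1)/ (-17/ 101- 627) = -505/ 63344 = -0.01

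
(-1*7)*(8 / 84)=-2 / 3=-0.67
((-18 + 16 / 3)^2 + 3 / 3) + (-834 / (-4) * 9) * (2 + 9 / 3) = 171791 / 18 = 9543.94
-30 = -30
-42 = -42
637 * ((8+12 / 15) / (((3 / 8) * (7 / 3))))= 32032 / 5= 6406.40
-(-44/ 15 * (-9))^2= -17424/ 25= -696.96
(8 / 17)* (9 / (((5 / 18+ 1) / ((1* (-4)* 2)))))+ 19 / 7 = -65147 / 2737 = -23.80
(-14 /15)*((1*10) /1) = -28 /3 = -9.33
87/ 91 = 0.96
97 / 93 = 1.04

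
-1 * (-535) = 535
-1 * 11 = -11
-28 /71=-0.39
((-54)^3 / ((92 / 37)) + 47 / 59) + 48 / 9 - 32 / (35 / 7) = -1289045167 / 20355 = -63328.18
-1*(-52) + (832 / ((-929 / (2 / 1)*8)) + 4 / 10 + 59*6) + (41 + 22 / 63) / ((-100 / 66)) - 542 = -31821983 / 195090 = -163.11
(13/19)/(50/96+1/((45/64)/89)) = 9360/1738709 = 0.01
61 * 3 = 183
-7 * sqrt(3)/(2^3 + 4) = -7 * sqrt(3)/12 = -1.01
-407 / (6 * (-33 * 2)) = 1.03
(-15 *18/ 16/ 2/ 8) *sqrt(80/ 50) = -1.33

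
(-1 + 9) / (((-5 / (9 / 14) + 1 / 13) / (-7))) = 6552 / 901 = 7.27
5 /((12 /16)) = 20 /3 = 6.67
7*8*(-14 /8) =-98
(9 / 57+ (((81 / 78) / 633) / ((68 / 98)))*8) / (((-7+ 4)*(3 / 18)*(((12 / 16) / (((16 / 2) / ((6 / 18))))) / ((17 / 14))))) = -5012832 / 364819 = -13.74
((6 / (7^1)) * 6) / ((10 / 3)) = 54 / 35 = 1.54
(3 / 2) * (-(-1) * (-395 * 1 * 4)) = -2370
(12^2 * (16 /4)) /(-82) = -288 /41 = -7.02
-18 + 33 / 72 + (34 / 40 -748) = -91763 / 120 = -764.69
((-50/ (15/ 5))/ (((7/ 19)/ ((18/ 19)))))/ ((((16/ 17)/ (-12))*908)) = 3825/ 6356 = 0.60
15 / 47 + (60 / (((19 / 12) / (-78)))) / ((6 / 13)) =-6403.89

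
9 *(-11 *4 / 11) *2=-72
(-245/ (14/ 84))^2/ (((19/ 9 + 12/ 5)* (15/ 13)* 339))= 4013100/ 3277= 1224.63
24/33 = 8/11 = 0.73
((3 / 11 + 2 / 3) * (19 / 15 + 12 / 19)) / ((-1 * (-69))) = 16771 / 648945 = 0.03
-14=-14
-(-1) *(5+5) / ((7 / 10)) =100 / 7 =14.29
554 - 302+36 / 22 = 2790 / 11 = 253.64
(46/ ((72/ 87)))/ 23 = 29/ 12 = 2.42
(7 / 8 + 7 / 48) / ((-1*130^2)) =-49 / 811200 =-0.00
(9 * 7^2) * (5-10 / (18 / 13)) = -980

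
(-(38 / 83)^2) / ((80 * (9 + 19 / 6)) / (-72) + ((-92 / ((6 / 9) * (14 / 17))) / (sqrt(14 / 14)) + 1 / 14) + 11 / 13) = 1013688 / 871327609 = 0.00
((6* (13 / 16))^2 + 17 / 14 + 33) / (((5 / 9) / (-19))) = -888345 / 448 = -1982.91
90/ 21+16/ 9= 382/ 63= 6.06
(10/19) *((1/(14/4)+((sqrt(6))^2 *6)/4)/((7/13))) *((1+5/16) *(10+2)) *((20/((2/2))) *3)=1140750/133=8577.07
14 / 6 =7 / 3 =2.33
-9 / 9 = -1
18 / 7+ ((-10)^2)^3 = 7000018 / 7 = 1000002.57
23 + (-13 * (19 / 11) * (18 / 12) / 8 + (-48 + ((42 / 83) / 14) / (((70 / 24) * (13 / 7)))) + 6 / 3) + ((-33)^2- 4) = 1004398881 / 949520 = 1057.80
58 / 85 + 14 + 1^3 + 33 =4138 / 85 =48.68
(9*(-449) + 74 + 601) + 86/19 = -63868/19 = -3361.47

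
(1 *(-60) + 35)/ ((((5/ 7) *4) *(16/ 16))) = -35/ 4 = -8.75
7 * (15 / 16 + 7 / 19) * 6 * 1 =8337 / 152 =54.85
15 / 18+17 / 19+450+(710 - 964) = 22541 / 114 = 197.73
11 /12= 0.92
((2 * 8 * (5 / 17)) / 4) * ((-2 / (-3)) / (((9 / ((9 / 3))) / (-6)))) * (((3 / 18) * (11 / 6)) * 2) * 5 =-4.79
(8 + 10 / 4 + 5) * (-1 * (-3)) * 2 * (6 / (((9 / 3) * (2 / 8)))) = 744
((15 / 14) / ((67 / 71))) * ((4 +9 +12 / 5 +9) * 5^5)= 40603125 / 469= 86573.83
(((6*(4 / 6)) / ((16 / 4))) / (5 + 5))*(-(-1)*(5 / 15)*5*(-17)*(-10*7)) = 595 / 3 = 198.33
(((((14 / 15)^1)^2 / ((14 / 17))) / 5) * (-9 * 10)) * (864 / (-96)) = 4284 / 25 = 171.36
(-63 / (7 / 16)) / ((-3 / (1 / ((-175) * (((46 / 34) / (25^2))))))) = -20400 / 161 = -126.71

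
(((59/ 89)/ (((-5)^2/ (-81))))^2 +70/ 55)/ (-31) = -10339871/ 54456875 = -0.19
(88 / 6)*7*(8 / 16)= 154 / 3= 51.33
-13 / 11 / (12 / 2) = -13 / 66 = -0.20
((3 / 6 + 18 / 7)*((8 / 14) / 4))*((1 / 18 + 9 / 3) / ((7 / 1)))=0.19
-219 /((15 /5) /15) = -1095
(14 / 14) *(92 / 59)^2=8464 / 3481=2.43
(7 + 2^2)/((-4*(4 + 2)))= -11/24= -0.46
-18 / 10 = -9 / 5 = -1.80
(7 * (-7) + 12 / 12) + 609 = 561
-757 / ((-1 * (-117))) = -757 / 117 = -6.47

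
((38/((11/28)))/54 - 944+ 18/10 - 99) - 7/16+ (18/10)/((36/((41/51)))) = -419998463/403920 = -1039.81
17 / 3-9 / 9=14 / 3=4.67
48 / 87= 16 / 29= 0.55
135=135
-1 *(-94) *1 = 94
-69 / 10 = -6.90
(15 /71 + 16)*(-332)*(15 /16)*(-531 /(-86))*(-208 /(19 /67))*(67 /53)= 88810057146330 /3074371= 28887228.36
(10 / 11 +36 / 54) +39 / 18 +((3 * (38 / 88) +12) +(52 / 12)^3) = 116909 / 1188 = 98.41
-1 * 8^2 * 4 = -256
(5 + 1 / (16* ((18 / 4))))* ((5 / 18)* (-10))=-9025 / 648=-13.93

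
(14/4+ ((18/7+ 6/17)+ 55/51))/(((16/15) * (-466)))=-26785/1774528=-0.02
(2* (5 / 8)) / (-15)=-1 / 12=-0.08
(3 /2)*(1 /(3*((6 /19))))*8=38 /3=12.67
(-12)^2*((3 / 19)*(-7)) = -3024 / 19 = -159.16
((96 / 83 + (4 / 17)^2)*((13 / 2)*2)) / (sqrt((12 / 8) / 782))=755872*sqrt(1173) / 71961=359.75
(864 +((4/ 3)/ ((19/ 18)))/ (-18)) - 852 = 680/ 57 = 11.93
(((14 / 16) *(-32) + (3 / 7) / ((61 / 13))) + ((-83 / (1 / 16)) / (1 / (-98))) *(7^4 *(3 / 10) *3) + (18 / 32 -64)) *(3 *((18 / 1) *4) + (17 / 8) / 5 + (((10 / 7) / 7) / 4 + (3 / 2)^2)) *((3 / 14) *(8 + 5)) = 160619278544762432967 / 937350400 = 171354574068.31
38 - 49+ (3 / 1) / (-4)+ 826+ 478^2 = 917193 / 4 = 229298.25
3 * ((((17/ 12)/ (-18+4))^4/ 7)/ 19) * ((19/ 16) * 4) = 0.00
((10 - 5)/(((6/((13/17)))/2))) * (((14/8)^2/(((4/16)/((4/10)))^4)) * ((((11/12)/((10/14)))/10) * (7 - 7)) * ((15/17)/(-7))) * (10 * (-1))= 0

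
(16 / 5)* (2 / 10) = 16 / 25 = 0.64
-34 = -34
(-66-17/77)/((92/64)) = -81584/1771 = -46.07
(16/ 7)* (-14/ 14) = -16/ 7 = -2.29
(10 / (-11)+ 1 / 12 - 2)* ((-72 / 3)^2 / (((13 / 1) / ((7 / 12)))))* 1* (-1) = 10444 / 143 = 73.03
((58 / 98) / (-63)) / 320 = -0.00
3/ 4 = 0.75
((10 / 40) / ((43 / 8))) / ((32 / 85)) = 85 / 688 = 0.12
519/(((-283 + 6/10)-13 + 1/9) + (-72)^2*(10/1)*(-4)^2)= 23355/37311512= 0.00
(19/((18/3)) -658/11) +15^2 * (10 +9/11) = 156911/66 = 2377.44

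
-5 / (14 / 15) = -75 / 14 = -5.36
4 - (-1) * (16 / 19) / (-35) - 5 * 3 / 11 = 19109 / 7315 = 2.61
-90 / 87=-30 / 29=-1.03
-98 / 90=-49 / 45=-1.09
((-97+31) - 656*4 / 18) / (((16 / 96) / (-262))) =998744 / 3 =332914.67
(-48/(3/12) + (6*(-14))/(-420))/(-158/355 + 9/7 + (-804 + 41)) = 476623/1893966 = 0.25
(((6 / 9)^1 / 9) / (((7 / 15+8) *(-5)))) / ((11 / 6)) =-0.00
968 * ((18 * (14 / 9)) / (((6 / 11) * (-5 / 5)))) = -149072 / 3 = -49690.67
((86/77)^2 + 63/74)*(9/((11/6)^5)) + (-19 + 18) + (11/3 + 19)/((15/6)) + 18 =14297450015273/529953615345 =26.98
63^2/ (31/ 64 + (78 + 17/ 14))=1778112/ 35705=49.80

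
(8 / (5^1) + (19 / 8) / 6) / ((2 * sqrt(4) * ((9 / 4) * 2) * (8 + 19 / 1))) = 479 / 116640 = 0.00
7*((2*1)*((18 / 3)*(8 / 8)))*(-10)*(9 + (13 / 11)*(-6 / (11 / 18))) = 2186.78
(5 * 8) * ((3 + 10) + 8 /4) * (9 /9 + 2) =1800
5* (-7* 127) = -4445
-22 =-22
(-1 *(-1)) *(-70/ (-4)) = 35/ 2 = 17.50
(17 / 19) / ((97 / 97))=17 / 19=0.89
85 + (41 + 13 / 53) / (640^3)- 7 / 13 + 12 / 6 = 7808221198209 / 90308608000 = 86.46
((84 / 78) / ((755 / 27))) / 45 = 42 / 49075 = 0.00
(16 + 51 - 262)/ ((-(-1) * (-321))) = 65/ 107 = 0.61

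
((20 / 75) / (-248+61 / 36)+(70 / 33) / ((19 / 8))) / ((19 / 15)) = 24797504 / 35210857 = 0.70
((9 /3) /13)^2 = 9 /169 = 0.05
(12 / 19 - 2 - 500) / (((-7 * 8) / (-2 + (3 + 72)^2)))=26782349 / 532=50342.76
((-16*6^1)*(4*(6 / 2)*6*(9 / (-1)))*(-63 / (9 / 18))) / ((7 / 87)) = -97417728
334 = 334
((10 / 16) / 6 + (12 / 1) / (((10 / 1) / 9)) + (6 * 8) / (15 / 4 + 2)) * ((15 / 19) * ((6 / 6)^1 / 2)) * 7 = 743897 / 13984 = 53.20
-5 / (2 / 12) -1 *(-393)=363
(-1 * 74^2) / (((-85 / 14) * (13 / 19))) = 1456616 / 1105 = 1318.20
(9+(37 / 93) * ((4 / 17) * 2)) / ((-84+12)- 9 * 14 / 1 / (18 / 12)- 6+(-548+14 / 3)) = -14525 / 1115132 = -0.01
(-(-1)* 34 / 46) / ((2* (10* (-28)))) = -0.00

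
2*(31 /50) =31 /25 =1.24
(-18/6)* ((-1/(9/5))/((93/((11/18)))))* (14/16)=385/40176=0.01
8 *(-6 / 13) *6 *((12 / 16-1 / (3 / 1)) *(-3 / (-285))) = -24 / 247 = -0.10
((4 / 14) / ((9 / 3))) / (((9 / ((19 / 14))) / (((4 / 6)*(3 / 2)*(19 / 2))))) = 361 / 2646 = 0.14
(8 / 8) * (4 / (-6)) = -2 / 3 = -0.67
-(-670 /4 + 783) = -1231 /2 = -615.50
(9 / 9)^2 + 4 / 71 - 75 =-5250 / 71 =-73.94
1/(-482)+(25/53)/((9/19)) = 228473/229914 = 0.99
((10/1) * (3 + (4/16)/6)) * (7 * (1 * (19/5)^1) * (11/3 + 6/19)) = 115997/36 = 3222.14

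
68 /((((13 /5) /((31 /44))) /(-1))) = -2635 /143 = -18.43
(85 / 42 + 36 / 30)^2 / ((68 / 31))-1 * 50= -135731801 / 2998800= -45.26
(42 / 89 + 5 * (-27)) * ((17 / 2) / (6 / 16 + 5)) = -814164 / 3827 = -212.74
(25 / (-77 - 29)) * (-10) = 125 / 53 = 2.36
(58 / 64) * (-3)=-87 / 32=-2.72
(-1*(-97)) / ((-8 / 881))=-85457 / 8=-10682.12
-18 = -18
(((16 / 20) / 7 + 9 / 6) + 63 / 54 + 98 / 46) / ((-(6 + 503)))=-0.01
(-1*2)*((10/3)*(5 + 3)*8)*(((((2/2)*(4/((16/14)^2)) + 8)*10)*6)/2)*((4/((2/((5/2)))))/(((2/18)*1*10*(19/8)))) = -5097600/19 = -268294.74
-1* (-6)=6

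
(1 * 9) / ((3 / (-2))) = -6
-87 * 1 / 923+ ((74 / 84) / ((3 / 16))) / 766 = -1962619 / 22271067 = -0.09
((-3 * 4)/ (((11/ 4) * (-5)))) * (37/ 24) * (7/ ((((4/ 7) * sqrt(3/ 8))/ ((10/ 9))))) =3626 * sqrt(6)/ 297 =29.91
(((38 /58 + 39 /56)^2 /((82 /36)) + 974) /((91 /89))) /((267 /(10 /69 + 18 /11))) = 685150034621 /107720161164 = 6.36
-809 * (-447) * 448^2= 72579182592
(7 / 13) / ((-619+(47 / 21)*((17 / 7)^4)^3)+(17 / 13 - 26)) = 2034669218547 / 353549885230126643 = 0.00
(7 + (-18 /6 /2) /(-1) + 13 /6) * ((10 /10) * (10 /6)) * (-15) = -800 /3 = -266.67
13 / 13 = 1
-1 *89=-89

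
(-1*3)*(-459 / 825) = 459 / 275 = 1.67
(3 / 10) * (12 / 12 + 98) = 297 / 10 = 29.70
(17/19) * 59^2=59177/19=3114.58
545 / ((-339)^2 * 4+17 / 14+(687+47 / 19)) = 144970 / 122459667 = 0.00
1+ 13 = 14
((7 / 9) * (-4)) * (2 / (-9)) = 56 / 81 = 0.69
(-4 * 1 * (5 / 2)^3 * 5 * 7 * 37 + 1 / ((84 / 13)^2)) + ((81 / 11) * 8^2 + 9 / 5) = -80464.40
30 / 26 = 15 / 13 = 1.15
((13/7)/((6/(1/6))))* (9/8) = 13/224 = 0.06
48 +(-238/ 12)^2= 15889/ 36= 441.36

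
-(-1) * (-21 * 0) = 0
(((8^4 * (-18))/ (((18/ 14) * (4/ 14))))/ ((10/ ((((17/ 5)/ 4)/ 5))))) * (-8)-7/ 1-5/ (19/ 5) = 64807642/ 2375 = 27287.43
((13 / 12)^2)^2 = 28561 / 20736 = 1.38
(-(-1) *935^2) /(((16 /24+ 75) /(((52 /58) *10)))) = 681895500 /6583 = 103584.31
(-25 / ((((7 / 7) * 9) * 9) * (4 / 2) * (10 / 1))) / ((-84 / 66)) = 55 / 4536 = 0.01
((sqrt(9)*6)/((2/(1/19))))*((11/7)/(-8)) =-99/1064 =-0.09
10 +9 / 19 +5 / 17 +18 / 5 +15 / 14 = 349081 / 22610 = 15.44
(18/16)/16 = 9/128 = 0.07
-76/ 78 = -38/ 39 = -0.97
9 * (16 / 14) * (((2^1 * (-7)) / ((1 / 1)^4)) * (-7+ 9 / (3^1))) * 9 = 5184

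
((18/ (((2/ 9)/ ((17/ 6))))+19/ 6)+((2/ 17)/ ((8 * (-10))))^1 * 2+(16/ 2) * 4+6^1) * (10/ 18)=276077/ 1836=150.37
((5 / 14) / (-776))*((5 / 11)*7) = -25 / 17072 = -0.00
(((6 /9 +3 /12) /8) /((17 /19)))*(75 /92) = 5225 /50048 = 0.10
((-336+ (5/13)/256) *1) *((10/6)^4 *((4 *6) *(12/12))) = -698876875/11232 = -62221.94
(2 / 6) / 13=1 / 39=0.03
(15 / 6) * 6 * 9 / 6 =45 / 2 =22.50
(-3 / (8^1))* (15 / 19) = -45 / 152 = -0.30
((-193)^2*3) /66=37249 /22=1693.14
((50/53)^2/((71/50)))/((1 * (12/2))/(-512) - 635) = -32000000/32421402157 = -0.00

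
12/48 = 1/4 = 0.25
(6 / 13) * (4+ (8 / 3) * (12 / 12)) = 3.08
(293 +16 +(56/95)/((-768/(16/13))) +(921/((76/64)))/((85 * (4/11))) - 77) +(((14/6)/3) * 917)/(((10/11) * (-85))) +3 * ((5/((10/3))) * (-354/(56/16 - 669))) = 314694630266/1257495525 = 250.26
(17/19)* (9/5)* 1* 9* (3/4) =4131/380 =10.87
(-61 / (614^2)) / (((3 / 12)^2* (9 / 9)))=-244 / 94249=-0.00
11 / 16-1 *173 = -2757 / 16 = -172.31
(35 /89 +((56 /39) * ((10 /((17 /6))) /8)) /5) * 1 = 10227 /19669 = 0.52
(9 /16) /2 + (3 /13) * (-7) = -1.33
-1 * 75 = -75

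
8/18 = 4/9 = 0.44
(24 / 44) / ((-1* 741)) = -2 / 2717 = -0.00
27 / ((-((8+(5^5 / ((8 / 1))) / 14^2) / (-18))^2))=-265531392 / 3031081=-87.60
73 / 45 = 1.62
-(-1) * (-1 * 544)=-544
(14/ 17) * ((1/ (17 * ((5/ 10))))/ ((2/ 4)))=56/ 289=0.19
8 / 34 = 4 / 17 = 0.24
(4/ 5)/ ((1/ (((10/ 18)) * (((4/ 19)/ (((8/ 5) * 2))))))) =5/ 171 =0.03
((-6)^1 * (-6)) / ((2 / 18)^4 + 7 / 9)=59049 / 1276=46.28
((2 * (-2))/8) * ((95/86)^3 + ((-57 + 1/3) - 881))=1786653403/3816336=468.16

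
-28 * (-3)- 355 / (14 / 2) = 233 / 7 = 33.29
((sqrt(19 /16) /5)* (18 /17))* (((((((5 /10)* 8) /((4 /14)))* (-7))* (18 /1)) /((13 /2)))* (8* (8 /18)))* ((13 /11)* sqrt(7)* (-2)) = 112896* sqrt(133) /935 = 1392.49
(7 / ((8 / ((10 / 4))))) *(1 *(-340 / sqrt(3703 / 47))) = -425 *sqrt(329) / 92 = -83.79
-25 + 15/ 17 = -410/ 17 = -24.12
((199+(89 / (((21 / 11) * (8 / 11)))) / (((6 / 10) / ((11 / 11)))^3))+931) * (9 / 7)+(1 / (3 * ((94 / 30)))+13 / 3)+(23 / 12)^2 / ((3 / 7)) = 1837994075 / 994896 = 1847.42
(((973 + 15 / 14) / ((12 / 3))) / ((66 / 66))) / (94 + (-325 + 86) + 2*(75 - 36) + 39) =-13637 / 1568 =-8.70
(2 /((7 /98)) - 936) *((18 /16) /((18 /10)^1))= -1135 /2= -567.50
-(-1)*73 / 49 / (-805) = -73 / 39445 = -0.00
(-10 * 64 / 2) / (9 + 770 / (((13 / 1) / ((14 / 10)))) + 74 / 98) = -50960 / 14759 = -3.45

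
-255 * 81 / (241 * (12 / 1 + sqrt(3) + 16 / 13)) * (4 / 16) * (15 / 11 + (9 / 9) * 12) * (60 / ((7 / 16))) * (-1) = 232770283200 / 77083127 - 17593102800 * sqrt(3) / 77083127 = 2624.42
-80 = -80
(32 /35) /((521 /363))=11616 /18235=0.64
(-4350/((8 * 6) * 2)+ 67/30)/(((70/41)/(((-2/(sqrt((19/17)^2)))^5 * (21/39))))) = 601875962443/2414196525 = 249.31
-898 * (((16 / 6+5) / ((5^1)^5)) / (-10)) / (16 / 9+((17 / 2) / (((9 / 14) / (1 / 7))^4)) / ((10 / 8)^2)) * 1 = 22585149 / 183610000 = 0.12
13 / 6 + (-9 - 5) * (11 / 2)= -449 / 6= -74.83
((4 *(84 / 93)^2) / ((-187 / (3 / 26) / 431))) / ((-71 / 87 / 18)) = 3174945984 / 165869561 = 19.14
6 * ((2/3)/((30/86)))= 11.47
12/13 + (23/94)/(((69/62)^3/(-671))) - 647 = -6677724671/8726913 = -765.19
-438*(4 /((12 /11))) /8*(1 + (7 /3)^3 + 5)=-405515 /108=-3754.77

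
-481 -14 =-495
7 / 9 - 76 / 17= -565 / 153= -3.69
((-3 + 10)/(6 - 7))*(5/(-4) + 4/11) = 6.20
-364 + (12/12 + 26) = -337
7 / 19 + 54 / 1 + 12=1261 / 19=66.37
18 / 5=3.60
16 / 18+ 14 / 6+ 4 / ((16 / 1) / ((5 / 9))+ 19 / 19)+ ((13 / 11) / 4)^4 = 16908480397 / 5026196736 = 3.36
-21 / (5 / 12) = -252 / 5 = -50.40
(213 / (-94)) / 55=-213 / 5170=-0.04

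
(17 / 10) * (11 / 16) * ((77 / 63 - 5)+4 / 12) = -5797 / 1440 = -4.03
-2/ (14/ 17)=-17/ 7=-2.43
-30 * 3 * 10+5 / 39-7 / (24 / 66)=-143383 / 156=-919.12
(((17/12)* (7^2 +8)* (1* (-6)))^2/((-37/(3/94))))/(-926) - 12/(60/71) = -900573937/64412560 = -13.98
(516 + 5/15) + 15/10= 3107/6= 517.83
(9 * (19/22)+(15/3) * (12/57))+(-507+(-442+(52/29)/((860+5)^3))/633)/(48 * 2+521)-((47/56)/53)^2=107999524696391957072138707/13496130645559844855496000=8.00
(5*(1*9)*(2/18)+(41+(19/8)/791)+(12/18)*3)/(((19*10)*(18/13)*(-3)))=-3948919/64925280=-0.06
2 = 2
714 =714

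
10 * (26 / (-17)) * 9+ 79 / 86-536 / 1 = -983529 / 1462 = -672.73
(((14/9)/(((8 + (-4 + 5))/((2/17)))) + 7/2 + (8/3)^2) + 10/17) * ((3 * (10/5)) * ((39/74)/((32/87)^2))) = 262.24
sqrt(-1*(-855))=29.24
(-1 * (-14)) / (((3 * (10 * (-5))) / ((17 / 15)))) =-119 / 1125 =-0.11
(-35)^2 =1225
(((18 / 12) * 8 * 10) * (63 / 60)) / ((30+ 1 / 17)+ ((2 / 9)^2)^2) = 14053662 / 3352943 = 4.19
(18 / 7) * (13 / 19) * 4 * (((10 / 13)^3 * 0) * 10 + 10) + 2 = 9626 / 133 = 72.38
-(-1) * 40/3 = 40/3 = 13.33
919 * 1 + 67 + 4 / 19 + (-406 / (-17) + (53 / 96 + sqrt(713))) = sqrt(713) + 31338079 / 31008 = 1037.35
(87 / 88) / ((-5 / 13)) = -1131 / 440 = -2.57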